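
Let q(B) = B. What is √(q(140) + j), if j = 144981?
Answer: √145121 ≈ 380.95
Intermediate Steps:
√(q(140) + j) = √(140 + 144981) = √145121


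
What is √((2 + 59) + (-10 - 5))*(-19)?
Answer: -19*√46 ≈ -128.86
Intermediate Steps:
√((2 + 59) + (-10 - 5))*(-19) = √(61 - 15)*(-19) = √46*(-19) = -19*√46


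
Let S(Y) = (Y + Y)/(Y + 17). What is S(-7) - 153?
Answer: -772/5 ≈ -154.40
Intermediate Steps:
S(Y) = 2*Y/(17 + Y) (S(Y) = (2*Y)/(17 + Y) = 2*Y/(17 + Y))
S(-7) - 153 = 2*(-7)/(17 - 7) - 153 = 2*(-7)/10 - 153 = 2*(-7)*(⅒) - 153 = -7/5 - 153 = -772/5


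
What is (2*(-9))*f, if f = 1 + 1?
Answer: -36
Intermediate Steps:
f = 2
(2*(-9))*f = (2*(-9))*2 = -18*2 = -36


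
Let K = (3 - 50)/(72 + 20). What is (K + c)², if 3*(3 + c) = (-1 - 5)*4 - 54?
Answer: 7371225/8464 ≈ 870.89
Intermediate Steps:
K = -47/92 ≈ -0.51087
c = -29 (c = -3 + ((-1 - 5)*4 - 54)/3 = -3 + (-6*4 - 54)/3 = -3 + (-24 - 54)/3 = -3 + (⅓)*(-78) = -3 - 26 = -29)
(K + c)² = (-47/92 - 29)² = (-2715/92)² = 7371225/8464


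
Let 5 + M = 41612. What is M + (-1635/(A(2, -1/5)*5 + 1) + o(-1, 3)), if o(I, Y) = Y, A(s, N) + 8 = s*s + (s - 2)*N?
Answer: 792225/19 ≈ 41696.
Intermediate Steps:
A(s, N) = -8 + s² + N*(-2 + s) (A(s, N) = -8 + (s*s + (s - 2)*N) = -8 + (s² + (-2 + s)*N) = -8 + (s² + N*(-2 + s)) = -8 + s² + N*(-2 + s))
M = 41607 (M = -5 + 41612 = 41607)
M + (-1635/(A(2, -1/5)*5 + 1) + o(-1, 3)) = 41607 + (-1635/((-8 + 2² - (-2)/5 - 1/5*2)*5 + 1) + 3) = 41607 + (-1635/((-8 + 4 - (-2)/5 - 1*⅕*2)*5 + 1) + 3) = 41607 + (-1635/((-8 + 4 - 2*(-⅕) - ⅕*2)*5 + 1) + 3) = 41607 + (-1635/((-8 + 4 + ⅖ - ⅖)*5 + 1) + 3) = 41607 + (-1635/(-4*5 + 1) + 3) = 41607 + (-1635/(-20 + 1) + 3) = 41607 + (-1635/(-19) + 3) = 41607 + (-1635*(-1)/19 + 3) = 41607 + (-15*(-109/19) + 3) = 41607 + (1635/19 + 3) = 41607 + 1692/19 = 792225/19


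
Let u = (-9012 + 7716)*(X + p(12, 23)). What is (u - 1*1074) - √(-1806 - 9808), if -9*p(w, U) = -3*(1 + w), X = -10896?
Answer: 14114526 - I*√11614 ≈ 1.4115e+7 - 107.77*I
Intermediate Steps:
p(w, U) = ⅓ + w/3 (p(w, U) = -(-1)*(1 + w)/3 = -(-3 - 3*w)/9 = ⅓ + w/3)
u = 14115600 (u = (-9012 + 7716)*(-10896 + (⅓ + (⅓)*12)) = -1296*(-10896 + (⅓ + 4)) = -1296*(-10896 + 13/3) = -1296*(-32675/3) = 14115600)
(u - 1*1074) - √(-1806 - 9808) = (14115600 - 1*1074) - √(-1806 - 9808) = (14115600 - 1074) - √(-11614) = 14114526 - I*√11614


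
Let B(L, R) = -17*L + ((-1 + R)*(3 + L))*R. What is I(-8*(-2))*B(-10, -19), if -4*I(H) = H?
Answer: 9960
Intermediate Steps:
I(H) = -H/4
B(L, R) = -17*L + R*(-1 + R)*(3 + L)
I(-8*(-2))*B(-10, -19) = (-(-2)*(-2))*(-17*(-10) - 3*(-19) + 3*(-19)**2 - 10*(-19)**2 - 1*(-10)*(-19)) = (-1/4*16)*(170 + 57 + 3*361 - 10*361 - 190) = -4*(170 + 57 + 1083 - 3610 - 190) = -4*(-2490) = 9960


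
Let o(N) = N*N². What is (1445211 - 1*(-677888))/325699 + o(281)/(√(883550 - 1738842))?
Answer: 193009/29609 - 22188041*I*√213823/427646 ≈ 6.5186 - 23992.0*I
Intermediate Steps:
o(N) = N³
(1445211 - 1*(-677888))/325699 + o(281)/(√(883550 - 1738842)) = (1445211 - 1*(-677888))/325699 + 281³/(√(883550 - 1738842)) = (1445211 + 677888)*(1/325699) + 22188041/(√(-855292)) = 2123099*(1/325699) + 22188041/((2*I*√213823)) = 193009/29609 + 22188041*(-I*√213823/427646) = 193009/29609 - 22188041*I*√213823/427646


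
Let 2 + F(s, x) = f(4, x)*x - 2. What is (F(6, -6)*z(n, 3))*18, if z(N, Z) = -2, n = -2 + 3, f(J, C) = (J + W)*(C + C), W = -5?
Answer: 2736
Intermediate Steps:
f(J, C) = 2*C*(-5 + J) (f(J, C) = (J - 5)*(C + C) = (-5 + J)*(2*C) = 2*C*(-5 + J))
n = 1
F(s, x) = -4 - 2*x² (F(s, x) = -2 + ((2*x*(-5 + 4))*x - 2) = -2 + ((2*x*(-1))*x - 2) = -2 + ((-2*x)*x - 2) = -2 + (-2*x² - 2) = -2 + (-2 - 2*x²) = -4 - 2*x²)
(F(6, -6)*z(n, 3))*18 = ((-4 - 2*(-6)²)*(-2))*18 = ((-4 - 2*36)*(-2))*18 = ((-4 - 72)*(-2))*18 = -76*(-2)*18 = 152*18 = 2736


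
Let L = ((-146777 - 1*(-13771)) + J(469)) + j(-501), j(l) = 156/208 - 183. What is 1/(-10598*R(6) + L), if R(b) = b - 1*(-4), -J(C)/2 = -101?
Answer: -4/955865 ≈ -4.1847e-6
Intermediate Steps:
J(C) = 202 (J(C) = -2*(-101) = 202)
R(b) = 4 + b (R(b) = b + 4 = 4 + b)
j(l) = -729/4 (j(l) = 156*(1/208) - 183 = ¾ - 183 = -729/4)
L = -531945/4 (L = ((-146777 - 1*(-13771)) + 202) - 729/4 = ((-146777 + 13771) + 202) - 729/4 = (-133006 + 202) - 729/4 = -132804 - 729/4 = -531945/4 ≈ -1.3299e+5)
1/(-10598*R(6) + L) = 1/(-10598*(4 + 6) - 531945/4) = 1/(-10598*10 - 531945/4) = 1/(-105980 - 531945/4) = 1/(-955865/4) = -4/955865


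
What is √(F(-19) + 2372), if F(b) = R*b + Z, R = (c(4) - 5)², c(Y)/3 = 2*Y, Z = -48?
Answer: I*√4535 ≈ 67.342*I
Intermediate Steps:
c(Y) = 6*Y (c(Y) = 3*(2*Y) = 6*Y)
R = 361 (R = (6*4 - 5)² = (24 - 5)² = 19² = 361)
F(b) = -48 + 361*b (F(b) = 361*b - 48 = -48 + 361*b)
√(F(-19) + 2372) = √((-48 + 361*(-19)) + 2372) = √((-48 - 6859) + 2372) = √(-6907 + 2372) = √(-4535) = I*√4535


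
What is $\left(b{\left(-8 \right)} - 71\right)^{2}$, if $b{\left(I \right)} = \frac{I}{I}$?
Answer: $4900$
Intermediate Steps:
$b{\left(I \right)} = 1$
$\left(b{\left(-8 \right)} - 71\right)^{2} = \left(1 - 71\right)^{2} = \left(-70\right)^{2} = 4900$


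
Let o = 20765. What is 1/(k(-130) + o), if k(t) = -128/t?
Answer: 65/1349789 ≈ 4.8156e-5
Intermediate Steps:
1/(k(-130) + o) = 1/(-128/(-130) + 20765) = 1/(-128*(-1/130) + 20765) = 1/(64/65 + 20765) = 1/(1349789/65) = 65/1349789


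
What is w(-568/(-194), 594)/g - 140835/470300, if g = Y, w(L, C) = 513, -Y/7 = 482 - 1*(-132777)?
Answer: -26322796551/87740390780 ≈ -0.30001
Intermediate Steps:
Y = -932813 (Y = -7*(482 - 1*(-132777)) = -7*(482 + 132777) = -7*133259 = -932813)
g = -932813
w(-568/(-194), 594)/g - 140835/470300 = 513/(-932813) - 140835/470300 = 513*(-1/932813) - 140835*1/470300 = -513/932813 - 28167/94060 = -26322796551/87740390780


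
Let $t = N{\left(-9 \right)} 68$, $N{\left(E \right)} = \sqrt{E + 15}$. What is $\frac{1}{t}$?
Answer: $\frac{\sqrt{6}}{408} \approx 0.0060036$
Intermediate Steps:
$N{\left(E \right)} = \sqrt{15 + E}$
$t = 68 \sqrt{6}$ ($t = \sqrt{15 - 9} \cdot 68 = \sqrt{6} \cdot 68 = 68 \sqrt{6} \approx 166.57$)
$\frac{1}{t} = \frac{1}{68 \sqrt{6}} = \frac{\sqrt{6}}{408}$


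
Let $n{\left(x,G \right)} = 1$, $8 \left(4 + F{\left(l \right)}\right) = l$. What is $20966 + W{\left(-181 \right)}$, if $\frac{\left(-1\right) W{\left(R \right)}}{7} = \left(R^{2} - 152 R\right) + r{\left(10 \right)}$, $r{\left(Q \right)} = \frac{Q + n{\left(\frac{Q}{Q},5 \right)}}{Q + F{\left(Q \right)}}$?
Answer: $- \frac{11627713}{29} \approx -4.0096 \cdot 10^{5}$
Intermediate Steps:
$F{\left(l \right)} = -4 + \frac{l}{8}$
$r{\left(Q \right)} = \frac{1 + Q}{-4 + \frac{9 Q}{8}}$ ($r{\left(Q \right)} = \frac{Q + 1}{Q + \left(-4 + \frac{Q}{8}\right)} = \frac{1 + Q}{-4 + \frac{9 Q}{8}}$)
$W{\left(R \right)} = - \frac{308}{29} - 7 R^{2} + 1064 R$ ($W{\left(R \right)} = - 7 \left(\left(R^{2} - 152 R\right) + \frac{8 \left(1 + 10\right)}{-32 + 9 \cdot 10}\right) = - 7 \left(\left(R^{2} - 152 R\right) + 8 \frac{1}{-32 + 90} \cdot 11\right) = - 7 \left(\left(R^{2} - 152 R\right) + 8 \cdot \frac{1}{58} \cdot 11\right) = - 7 \left(\left(R^{2} - 152 R\right) + \frac{44}{29}\right) = - 7 \left(\frac{44}{29} + R^{2} - 152 R\right) = - \frac{308}{29} - 7 R^{2} + 1064 R$)
$20966 + W{\left(-181 \right)} = 20966 - \left(\frac{5585244}{29} + 229327\right) = 20966 - \frac{12235727}{29} = - \frac{11627713}{29}$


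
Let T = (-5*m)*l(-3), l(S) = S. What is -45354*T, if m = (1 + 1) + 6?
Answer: -5442480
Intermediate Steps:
m = 8 (m = 2 + 6 = 8)
T = 120 (T = -5*8*(-3) = -40*(-3) = 120)
-45354*T = -45354*120 = -5442480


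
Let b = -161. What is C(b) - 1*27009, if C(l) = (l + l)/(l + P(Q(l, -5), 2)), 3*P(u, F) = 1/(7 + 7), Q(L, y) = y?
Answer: -182594325/6761 ≈ -27007.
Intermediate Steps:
P(u, F) = 1/42 (P(u, F) = 1/(3*(7 + 7)) = (⅓)/14 = (⅓)*(1/14) = 1/42)
C(l) = 2*l/(1/42 + l) (C(l) = (l + l)/(l + 1/42) = (2*l)/(1/42 + l) = 2*l/(1/42 + l))
C(b) - 1*27009 = 84*(-161)/(1 + 42*(-161)) - 1*27009 = 84*(-161)/(1 - 6762) - 27009 = 84*(-161)/(-6761) - 27009 = 84*(-161)*(-1/6761) - 27009 = 13524/6761 - 27009 = -182594325/6761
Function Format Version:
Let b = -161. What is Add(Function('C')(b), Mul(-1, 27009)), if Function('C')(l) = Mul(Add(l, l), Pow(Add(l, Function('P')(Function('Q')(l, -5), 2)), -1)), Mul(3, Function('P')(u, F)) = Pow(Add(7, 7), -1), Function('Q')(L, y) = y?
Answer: Rational(-182594325, 6761) ≈ -27007.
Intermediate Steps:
Function('P')(u, F) = Rational(1, 42) (Function('P')(u, F) = Mul(Rational(1, 3), Pow(Add(7, 7), -1)) = Mul(Rational(1, 3), Pow(14, -1)) = Mul(Rational(1, 3), Rational(1, 14)) = Rational(1, 42))
Function('C')(l) = Mul(2, l, Pow(Add(Rational(1, 42), l), -1)) (Function('C')(l) = Mul(Add(l, l), Pow(Add(l, Rational(1, 42)), -1)) = Mul(Mul(2, l), Pow(Add(Rational(1, 42), l), -1)) = Mul(2, l, Pow(Add(Rational(1, 42), l), -1)))
Add(Function('C')(b), Mul(-1, 27009)) = Add(Mul(84, -161, Pow(Add(1, Mul(42, -161)), -1)), Mul(-1, 27009)) = Add(Mul(84, -161, Pow(Add(1, -6762), -1)), -27009) = Add(Mul(84, -161, Pow(-6761, -1)), -27009) = Add(Mul(84, -161, Rational(-1, 6761)), -27009) = Add(Rational(13524, 6761), -27009) = Rational(-182594325, 6761)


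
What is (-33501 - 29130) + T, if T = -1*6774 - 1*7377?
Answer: -76782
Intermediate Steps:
T = -14151 (T = -6774 - 7377 = -14151)
(-33501 - 29130) + T = (-33501 - 29130) - 14151 = -62631 - 14151 = -76782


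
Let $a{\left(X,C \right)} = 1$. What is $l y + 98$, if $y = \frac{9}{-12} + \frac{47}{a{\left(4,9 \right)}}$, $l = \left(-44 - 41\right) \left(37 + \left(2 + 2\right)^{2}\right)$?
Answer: $- \frac{833033}{4} \approx -2.0826 \cdot 10^{5}$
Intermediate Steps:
$l = -4505$ ($l = - 85 \left(37 + 4^{2}\right) = - 85 \left(37 + 16\right) = \left(-85\right) 53 = -4505$)
$y = \frac{185}{4}$ ($y = \frac{9}{-12} + \frac{47}{1} = 9 \left(- \frac{1}{12}\right) + 47 \cdot 1 = - \frac{3}{4} + 47 = \frac{185}{4} \approx 46.25$)
$l y + 98 = \left(-4505\right) \frac{185}{4} + 98 = - \frac{833425}{4} + 98 = - \frac{833033}{4}$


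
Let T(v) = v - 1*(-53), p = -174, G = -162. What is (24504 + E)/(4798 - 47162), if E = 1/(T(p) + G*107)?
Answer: -427717319/739463620 ≈ -0.57842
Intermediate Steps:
T(v) = 53 + v (T(v) = v + 53 = 53 + v)
E = -1/17455 (E = 1/((53 - 174) - 162*107) = 1/(-121 - 17334) = 1/(-17455) = -1/17455 ≈ -5.7290e-5)
(24504 + E)/(4798 - 47162) = (24504 - 1/17455)/(4798 - 47162) = (427717319/17455)/(-42364) = (427717319/17455)*(-1/42364) = -427717319/739463620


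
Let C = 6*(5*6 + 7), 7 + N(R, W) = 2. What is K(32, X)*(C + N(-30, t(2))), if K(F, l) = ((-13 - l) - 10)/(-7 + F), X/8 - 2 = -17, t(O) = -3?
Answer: 21049/25 ≈ 841.96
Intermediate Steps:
N(R, W) = -5 (N(R, W) = -7 + 2 = -5)
X = -120 (X = 16 + 8*(-17) = 16 - 136 = -120)
K(F, l) = (-23 - l)/(-7 + F)
C = 222 (C = 6*(30 + 7) = 6*37 = 222)
K(32, X)*(C + N(-30, t(2))) = ((-23 - 1*(-120))/(-7 + 32))*(222 - 5) = ((-23 + 120)/25)*217 = ((1/25)*97)*217 = (97/25)*217 = 21049/25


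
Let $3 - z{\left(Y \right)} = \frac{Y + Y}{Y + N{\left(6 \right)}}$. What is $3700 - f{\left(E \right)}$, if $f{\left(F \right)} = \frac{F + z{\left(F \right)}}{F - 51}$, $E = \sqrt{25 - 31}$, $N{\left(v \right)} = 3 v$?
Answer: $\frac{- 3418848 i + 122119 \sqrt{6}}{33 \left(\sqrt{6} - 28 i\right)} \approx 3700.1 + 0.045476 i$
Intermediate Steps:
$z{\left(Y \right)} = 3 - \frac{2 Y}{18 + Y}$ ($z{\left(Y \right)} = 3 - \frac{Y + Y}{Y + 3 \cdot 6} = 3 - \frac{2 Y}{Y + 18} = 3 - \frac{2 Y}{18 + Y}$)
$E = i \sqrt{6}$ ($E = \sqrt{-6} = i \sqrt{6} \approx 2.4495 i$)
$f{\left(F \right)} = \frac{F + \frac{54 + F}{18 + F}}{-51 + F}$ ($f{\left(F \right)} = \frac{F + \frac{54 + F}{18 + F}}{F - 51} = \frac{F + \frac{54 + F}{18 + F}}{-51 + F}$)
$3700 - f{\left(E \right)} = 3700 - \frac{54 + i \sqrt{6} + i \sqrt{6} \left(18 + i \sqrt{6}\right)}{\left(-51 + i \sqrt{6}\right) \left(18 + i \sqrt{6}\right)}$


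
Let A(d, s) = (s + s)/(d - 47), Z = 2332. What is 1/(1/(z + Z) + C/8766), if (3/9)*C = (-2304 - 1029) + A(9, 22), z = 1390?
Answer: -51659499/58932365 ≈ -0.87659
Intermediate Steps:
A(d, s) = 2*s/(-47 + d) (A(d, s) = (2*s)/(-47 + d) = 2*s/(-47 + d))
C = -190047/19 (C = 3*((-2304 - 1029) + 2*22/(-47 + 9)) = 3*(-3333 + 2*22/(-38)) = 3*(-3333 + 2*22*(-1/38)) = 3*(-3333 - 22/19) = 3*(-63349/19) = -190047/19 ≈ -10002.)
1/(1/(z + Z) + C/8766) = 1/(1/(1390 + 2332) - 190047/19/8766) = 1/(1/3722 - 190047/19*1/8766) = 1/(1/3722 - 63349/55518) = 1/(-58932365/51659499) = -51659499/58932365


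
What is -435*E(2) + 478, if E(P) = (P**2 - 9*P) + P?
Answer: 5698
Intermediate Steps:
E(P) = P**2 - 8*P
-435*E(2) + 478 = -870*(-8 + 2) + 478 = -870*(-6) + 478 = -435*(-12) + 478 = 5220 + 478 = 5698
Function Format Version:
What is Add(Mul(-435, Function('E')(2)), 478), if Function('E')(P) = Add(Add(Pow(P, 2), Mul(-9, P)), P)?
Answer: 5698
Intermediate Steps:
Function('E')(P) = Add(Pow(P, 2), Mul(-8, P))
Add(Mul(-435, Function('E')(2)), 478) = Add(Mul(-435, Mul(2, Add(-8, 2))), 478) = Add(Mul(-435, Mul(2, -6)), 478) = Add(Mul(-435, -12), 478) = Add(5220, 478) = 5698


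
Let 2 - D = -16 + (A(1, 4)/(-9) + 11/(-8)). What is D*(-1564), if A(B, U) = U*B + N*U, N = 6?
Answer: -633029/18 ≈ -35168.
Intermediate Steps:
A(B, U) = 6*U + B*U (A(B, U) = U*B + 6*U = B*U + 6*U = 6*U + B*U)
D = 1619/72 (D = 2 - (-16 + ((4*(6 + 1))/(-9) + 11/(-8))) = 2 - (-16 + ((4*7)*(-1/9) + 11*(-1/8))) = 2 - (-16 + (28*(-1/9) - 11/8)) = 2 - (-16 + (-28/9 - 11/8)) = 2 - (-16 - 323/72) = 2 - 1*(-1475/72) = 2 + 1475/72 = 1619/72 ≈ 22.486)
D*(-1564) = (1619/72)*(-1564) = -633029/18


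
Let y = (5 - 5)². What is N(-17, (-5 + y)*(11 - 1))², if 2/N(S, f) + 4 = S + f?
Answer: 4/5041 ≈ 0.00079349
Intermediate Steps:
y = 0 (y = 0² = 0)
N(S, f) = 2/(-4 + S + f) (N(S, f) = 2/(-4 + (S + f)) = 2/(-4 + S + f))
N(-17, (-5 + y)*(11 - 1))² = (2/(-4 - 17 + (-5 + 0)*(11 - 1)))² = (2/(-4 - 17 - 5*10))² = (2/(-4 - 17 - 50))² = (2/(-71))² = (2*(-1/71))² = (-2/71)² = 4/5041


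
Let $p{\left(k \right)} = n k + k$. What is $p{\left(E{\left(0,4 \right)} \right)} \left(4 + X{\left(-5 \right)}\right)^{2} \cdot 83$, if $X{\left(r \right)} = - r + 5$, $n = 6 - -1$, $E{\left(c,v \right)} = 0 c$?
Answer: $0$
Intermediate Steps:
$E{\left(c,v \right)} = 0$
$n = 7$ ($n = 6 + 1 = 7$)
$X{\left(r \right)} = 5 - r$
$p{\left(k \right)} = 8 k$ ($p{\left(k \right)} = 7 k + k = 8 k$)
$p{\left(E{\left(0,4 \right)} \right)} \left(4 + X{\left(-5 \right)}\right)^{2} \cdot 83 = 8 \cdot 0 \left(4 + \left(5 - -5\right)\right)^{2} \cdot 83 = 0 \left(4 + \left(5 + 5\right)\right)^{2} \cdot 83 = 0 \left(4 + 10\right)^{2} \cdot 83 = 0 \cdot 14^{2} \cdot 83 = 0 \cdot 196 \cdot 83 = 0 \cdot 83 = 0$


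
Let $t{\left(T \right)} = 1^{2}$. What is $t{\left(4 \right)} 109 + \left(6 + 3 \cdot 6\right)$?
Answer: $133$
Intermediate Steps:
$t{\left(T \right)} = 1$
$t{\left(4 \right)} 109 + \left(6 + 3 \cdot 6\right) = 1 \cdot 109 + \left(6 + 3 \cdot 6\right) = 109 + \left(6 + 18\right) = 109 + 24 = 133$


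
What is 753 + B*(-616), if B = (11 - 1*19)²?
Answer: -38671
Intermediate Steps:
B = 64 (B = (11 - 19)² = (-8)² = 64)
753 + B*(-616) = 753 + 64*(-616) = 753 - 39424 = -38671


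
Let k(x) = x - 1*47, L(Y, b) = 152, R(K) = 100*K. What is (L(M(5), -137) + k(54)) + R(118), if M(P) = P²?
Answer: 11959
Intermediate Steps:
k(x) = -47 + x (k(x) = x - 47 = -47 + x)
(L(M(5), -137) + k(54)) + R(118) = (152 + (-47 + 54)) + 100*118 = (152 + 7) + 11800 = 159 + 11800 = 11959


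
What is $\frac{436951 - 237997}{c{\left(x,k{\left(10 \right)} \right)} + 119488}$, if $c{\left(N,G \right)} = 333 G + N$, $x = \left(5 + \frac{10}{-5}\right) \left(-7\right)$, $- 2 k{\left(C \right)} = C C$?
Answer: $\frac{198954}{102817} \approx 1.935$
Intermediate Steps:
$k{\left(C \right)} = - \frac{C^{2}}{2}$ ($k{\left(C \right)} = - \frac{C C}{2} = - \frac{C^{2}}{2}$)
$x = -21$ ($x = \left(5 + 10 \left(- \frac{1}{5}\right)\right) \left(-7\right) = \left(5 - 2\right) \left(-7\right) = 3 \left(-7\right) = -21$)
$c{\left(N,G \right)} = N + 333 G$
$\frac{436951 - 237997}{c{\left(x,k{\left(10 \right)} \right)} + 119488} = \frac{436951 - 237997}{\left(-21 + 333 \left(- \frac{10^{2}}{2}\right)\right) + 119488} = \frac{198954}{\left(-21 + 333 \left(\left(- \frac{1}{2}\right) 100\right)\right) + 119488} = \frac{198954}{\left(-21 + 333 \left(-50\right)\right) + 119488} = \frac{198954}{\left(-21 - 16650\right) + 119488} = \frac{198954}{-16671 + 119488} = \frac{198954}{102817}$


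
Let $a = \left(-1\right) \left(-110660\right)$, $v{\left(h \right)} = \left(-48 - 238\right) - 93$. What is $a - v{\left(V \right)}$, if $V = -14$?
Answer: $111039$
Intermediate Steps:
$v{\left(h \right)} = -379$ ($v{\left(h \right)} = -286 - 93 = -379$)
$a = 110660$
$a - v{\left(V \right)} = 110660 - -379 = 110660 + 379 = 111039$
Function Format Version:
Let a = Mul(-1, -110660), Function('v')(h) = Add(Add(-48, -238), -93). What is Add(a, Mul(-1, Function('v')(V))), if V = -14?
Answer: 111039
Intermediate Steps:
Function('v')(h) = -379 (Function('v')(h) = Add(-286, -93) = -379)
a = 110660
Add(a, Mul(-1, Function('v')(V))) = Add(110660, Mul(-1, -379)) = Add(110660, 379) = 111039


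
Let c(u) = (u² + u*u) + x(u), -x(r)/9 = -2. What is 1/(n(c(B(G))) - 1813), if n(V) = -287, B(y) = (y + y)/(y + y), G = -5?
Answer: -1/2100 ≈ -0.00047619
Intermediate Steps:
x(r) = 18 (x(r) = -9*(-2) = 18)
B(y) = 1 (B(y) = (2*y)/((2*y)) = (2*y)*(1/(2*y)) = 1)
c(u) = 18 + 2*u² (c(u) = (u² + u*u) + 18 = (u² + u²) + 18 = 2*u² + 18 = 18 + 2*u²)
1/(n(c(B(G))) - 1813) = 1/(-287 - 1813) = 1/(-2100) = -1/2100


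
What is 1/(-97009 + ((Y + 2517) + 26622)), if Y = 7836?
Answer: -1/60034 ≈ -1.6657e-5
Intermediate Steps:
1/(-97009 + ((Y + 2517) + 26622)) = 1/(-97009 + ((7836 + 2517) + 26622)) = 1/(-97009 + (10353 + 26622)) = 1/(-97009 + 36975) = 1/(-60034) = -1/60034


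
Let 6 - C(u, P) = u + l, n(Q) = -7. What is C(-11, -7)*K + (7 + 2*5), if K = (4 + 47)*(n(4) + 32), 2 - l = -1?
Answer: 17867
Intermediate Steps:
l = 3 (l = 2 - 1*(-1) = 2 + 1 = 3)
C(u, P) = 3 - u (C(u, P) = 6 - (u + 3) = 6 - (3 + u) = 6 + (-3 - u) = 3 - u)
K = 1275 (K = (4 + 47)*(-7 + 32) = 51*25 = 1275)
C(-11, -7)*K + (7 + 2*5) = (3 - 1*(-11))*1275 + (7 + 2*5) = (3 + 11)*1275 + (7 + 10) = 14*1275 + 17 = 17850 + 17 = 17867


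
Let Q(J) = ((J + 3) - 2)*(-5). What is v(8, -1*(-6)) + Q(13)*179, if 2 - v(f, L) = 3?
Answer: -12531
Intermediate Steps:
v(f, L) = -1 (v(f, L) = 2 - 1*3 = 2 - 3 = -1)
Q(J) = -5 - 5*J (Q(J) = ((3 + J) - 2)*(-5) = (1 + J)*(-5) = -5 - 5*J)
v(8, -1*(-6)) + Q(13)*179 = -1 + (-5 - 5*13)*179 = -1 + (-5 - 65)*179 = -1 - 70*179 = -1 - 12530 = -12531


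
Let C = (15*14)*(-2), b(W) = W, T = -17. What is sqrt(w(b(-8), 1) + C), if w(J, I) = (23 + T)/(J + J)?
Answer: I*sqrt(6726)/4 ≈ 20.503*I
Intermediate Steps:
w(J, I) = 3/J (w(J, I) = (23 - 17)/(J + J) = 6/((2*J)) = 6*(1/(2*J)) = 3/J)
C = -420 (C = 210*(-2) = -420)
sqrt(w(b(-8), 1) + C) = sqrt(3/(-8) - 420) = sqrt(3*(-1/8) - 420) = sqrt(-3/8 - 420) = sqrt(-3363/8) = I*sqrt(6726)/4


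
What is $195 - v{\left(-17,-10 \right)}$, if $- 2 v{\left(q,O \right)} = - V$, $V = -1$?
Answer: $\frac{391}{2} \approx 195.5$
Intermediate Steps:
$v{\left(q,O \right)} = - \frac{1}{2}$ ($v{\left(q,O \right)} = - \frac{\left(-1\right) \left(-1\right)}{2} = \left(- \frac{1}{2}\right) 1 = - \frac{1}{2}$)
$195 - v{\left(-17,-10 \right)} = 195 - - \frac{1}{2} = 195 + \frac{1}{2} = \frac{391}{2}$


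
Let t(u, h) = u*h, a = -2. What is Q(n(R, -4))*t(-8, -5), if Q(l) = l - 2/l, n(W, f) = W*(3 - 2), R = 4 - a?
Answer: 680/3 ≈ 226.67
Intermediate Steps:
t(u, h) = h*u
R = 6 (R = 4 - 1*(-2) = 4 + 2 = 6)
n(W, f) = W (n(W, f) = W*1 = W)
Q(n(R, -4))*t(-8, -5) = (6 - 2/6)*(-5*(-8)) = (6 - 2*⅙)*40 = (6 - ⅓)*40 = (17/3)*40 = 680/3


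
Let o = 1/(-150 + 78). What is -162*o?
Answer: 9/4 ≈ 2.2500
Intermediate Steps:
o = -1/72 (o = 1/(-72) = -1/72 ≈ -0.013889)
-162*o = -162*(-1/72) = 9/4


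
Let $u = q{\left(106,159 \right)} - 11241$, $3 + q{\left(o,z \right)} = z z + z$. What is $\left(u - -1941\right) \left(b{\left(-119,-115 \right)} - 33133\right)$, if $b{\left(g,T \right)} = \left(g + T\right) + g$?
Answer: $-540363582$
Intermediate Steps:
$q{\left(o,z \right)} = -3 + z + z^{2}$ ($q{\left(o,z \right)} = -3 + \left(z z + z\right) = -3 + \left(z^{2} + z\right) = -3 + \left(z + z^{2}\right) = -3 + z + z^{2}$)
$b{\left(g,T \right)} = T + 2 g$ ($b{\left(g,T \right)} = \left(T + g\right) + g = T + 2 g$)
$u = 14196$ ($u = \left(-3 + 159 + 159^{2}\right) - 11241 = \left(-3 + 159 + 25281\right) - 11241 = 25437 - 11241 = 14196$)
$\left(u - -1941\right) \left(b{\left(-119,-115 \right)} - 33133\right) = \left(14196 - -1941\right) \left(\left(-115 + 2 \left(-119\right)\right) - 33133\right) = \left(14196 + \left(-75 + 2016\right)\right) \left(\left(-115 - 238\right) - 33133\right) = \left(14196 + 1941\right) \left(-353 - 33133\right) = 16137 \left(-33486\right) = -540363582$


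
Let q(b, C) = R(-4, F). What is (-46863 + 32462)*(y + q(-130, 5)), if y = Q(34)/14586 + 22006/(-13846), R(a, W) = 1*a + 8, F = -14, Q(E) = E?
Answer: -103204824104/2969967 ≈ -34750.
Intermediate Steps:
R(a, W) = 8 + a (R(a, W) = a + 8 = 8 + a)
q(b, C) = 4 (q(b, C) = 8 - 4 = 4)
y = -4713364/2969967 (y = 34/14586 + 22006/(-13846) = 34*(1/14586) + 22006*(-1/13846) = 1/429 - 11003/6923 = -4713364/2969967 ≈ -1.5870)
(-46863 + 32462)*(y + q(-130, 5)) = (-46863 + 32462)*(-4713364/2969967 + 4) = -14401*7166504/2969967 = -103204824104/2969967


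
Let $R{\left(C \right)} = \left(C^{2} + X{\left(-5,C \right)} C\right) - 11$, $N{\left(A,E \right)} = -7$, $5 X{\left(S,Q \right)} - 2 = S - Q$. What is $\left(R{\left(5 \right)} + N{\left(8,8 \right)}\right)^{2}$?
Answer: $1$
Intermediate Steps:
$X{\left(S,Q \right)} = \frac{2}{5} - \frac{Q}{5} + \frac{S}{5}$ ($X{\left(S,Q \right)} = \frac{2}{5} + \frac{S - Q}{5} = \frac{2}{5} - \left(- \frac{S}{5} + \frac{Q}{5}\right) = \frac{2}{5} - \frac{Q}{5} + \frac{S}{5}$)
$R{\left(C \right)} = -11 + C^{2} + C \left(- \frac{3}{5} - \frac{C}{5}\right)$ ($R{\left(C \right)} = \left(C^{2} + \left(\frac{2}{5} - \frac{C}{5} + \frac{1}{5} \left(-5\right)\right) C\right) - 11 = \left(C^{2} + \left(\frac{2}{5} - \frac{C}{5} - 1\right) C\right) - 11 = \left(C^{2} + \left(- \frac{3}{5} - \frac{C}{5}\right) C\right) - 11 = \left(C^{2} + C \left(- \frac{3}{5} - \frac{C}{5}\right)\right) - 11 = -11 + C^{2} + C \left(- \frac{3}{5} - \frac{C}{5}\right)$)
$\left(R{\left(5 \right)} + N{\left(8,8 \right)}\right)^{2} = \left(\left(-11 - 3 + \frac{4 \cdot 5^{2}}{5}\right) - 7\right)^{2} = \left(\left(-11 - 3 + \frac{4}{5} \cdot 25\right) - 7\right)^{2} = \left(\left(-11 - 3 + 20\right) - 7\right)^{2} = \left(6 - 7\right)^{2} = \left(-1\right)^{2} = 1$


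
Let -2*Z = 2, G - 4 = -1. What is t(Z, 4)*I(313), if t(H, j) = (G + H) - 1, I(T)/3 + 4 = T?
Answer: 927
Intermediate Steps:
G = 3 (G = 4 - 1 = 3)
I(T) = -12 + 3*T
Z = -1 (Z = -½*2 = -1)
t(H, j) = 2 + H (t(H, j) = (3 + H) - 1 = 2 + H)
t(Z, 4)*I(313) = (2 - 1)*(-12 + 3*313) = 1*(-12 + 939) = 1*927 = 927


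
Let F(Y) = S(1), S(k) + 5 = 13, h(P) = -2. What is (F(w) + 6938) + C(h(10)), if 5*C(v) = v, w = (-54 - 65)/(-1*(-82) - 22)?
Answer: 34728/5 ≈ 6945.6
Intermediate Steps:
w = -119/60 (w = -119/(82 - 22) = -119/60 ≈ -1.9833)
C(v) = v/5
S(k) = 8 (S(k) = -5 + 13 = 8)
F(Y) = 8
(F(w) + 6938) + C(h(10)) = (8 + 6938) + (⅕)*(-2) = 6946 - ⅖ = 34728/5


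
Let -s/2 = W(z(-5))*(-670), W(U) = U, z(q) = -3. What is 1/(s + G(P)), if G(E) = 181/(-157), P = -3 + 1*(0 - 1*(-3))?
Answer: -157/631321 ≈ -0.00024869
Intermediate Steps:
P = 0 (P = -3 + 1*(0 + 3) = -3 + 1*3 = -3 + 3 = 0)
G(E) = -181/157 (G(E) = 181*(-1/157) = -181/157)
s = -4020 (s = -(-6)*(-670) = -2*2010 = -4020)
1/(s + G(P)) = 1/(-4020 - 181/157) = 1/(-631321/157) = -157/631321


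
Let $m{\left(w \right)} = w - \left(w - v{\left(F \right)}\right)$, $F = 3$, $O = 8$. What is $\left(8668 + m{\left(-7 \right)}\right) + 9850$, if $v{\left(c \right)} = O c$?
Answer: $18542$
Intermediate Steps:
$v{\left(c \right)} = 8 c$
$m{\left(w \right)} = 24$ ($m{\left(w \right)} = w - \left(-24 + w\right) = 24$)
$\left(8668 + m{\left(-7 \right)}\right) + 9850 = \left(8668 + 24\right) + 9850 = 8692 + 9850 = 18542$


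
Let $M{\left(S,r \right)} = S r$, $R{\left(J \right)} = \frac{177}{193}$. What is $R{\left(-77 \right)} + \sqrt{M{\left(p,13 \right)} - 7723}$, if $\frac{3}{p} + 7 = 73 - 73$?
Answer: $\frac{177}{193} + \frac{10 i \sqrt{3787}}{7} \approx 0.9171 + 87.912 i$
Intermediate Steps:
$p = - \frac{3}{7}$ ($p = \frac{3}{-7 + \left(73 - 73\right)} = \frac{3}{-7 + 0} = \frac{3}{-7} = 3 \left(- \frac{1}{7}\right) = - \frac{3}{7} \approx -0.42857$)
$R{\left(J \right)} = \frac{177}{193}$ ($R{\left(J \right)} = 177 \cdot \frac{1}{193} = \frac{177}{193}$)
$R{\left(-77 \right)} + \sqrt{M{\left(p,13 \right)} - 7723} = \frac{177}{193} + \sqrt{\left(- \frac{3}{7}\right) 13 - 7723} = \frac{177}{193} + \sqrt{- \frac{39}{7} - 7723} = \frac{177}{193} + \sqrt{- \frac{54100}{7}} = \frac{177}{193} + \frac{10 i \sqrt{3787}}{7}$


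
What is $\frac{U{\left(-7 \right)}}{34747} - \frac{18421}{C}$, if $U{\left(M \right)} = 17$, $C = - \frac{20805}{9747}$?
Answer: $\frac{109452743482}{12682655} \approx 8630.1$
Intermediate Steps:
$C = - \frac{365}{171}$ ($C = \left(-20805\right) \frac{1}{9747} = - \frac{365}{171} \approx -2.1345$)
$\frac{U{\left(-7 \right)}}{34747} - \frac{18421}{C} = \frac{17}{34747} - \frac{18421}{- \frac{365}{171}} = 17 \cdot \frac{1}{34747} - - \frac{3149991}{365} = \frac{17}{34747} + \frac{3149991}{365} = \frac{109452743482}{12682655}$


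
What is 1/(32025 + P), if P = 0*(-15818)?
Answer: 1/32025 ≈ 3.1226e-5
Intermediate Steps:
P = 0
1/(32025 + P) = 1/(32025 + 0) = 1/32025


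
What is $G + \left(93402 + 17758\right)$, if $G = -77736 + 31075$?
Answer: $64499$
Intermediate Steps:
$G = -46661$
$G + \left(93402 + 17758\right) = -46661 + \left(93402 + 17758\right) = -46661 + 111160 = 64499$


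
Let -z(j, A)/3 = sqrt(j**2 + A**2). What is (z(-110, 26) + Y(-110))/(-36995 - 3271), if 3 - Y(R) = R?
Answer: -113/40266 + sqrt(3194)/6711 ≈ 0.0056150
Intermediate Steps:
z(j, A) = -3*sqrt(A**2 + j**2) (z(j, A) = -3*sqrt(j**2 + A**2) = -3*sqrt(A**2 + j**2))
Y(R) = 3 - R
(z(-110, 26) + Y(-110))/(-36995 - 3271) = (-3*sqrt(26**2 + (-110)**2) + (3 - 1*(-110)))/(-36995 - 3271) = (-3*sqrt(676 + 12100) + (3 + 110))/(-40266) = (-6*sqrt(3194) + 113)*(-1/40266) = (113 - 6*sqrt(3194))*(-1/40266) = -113/40266 + sqrt(3194)/6711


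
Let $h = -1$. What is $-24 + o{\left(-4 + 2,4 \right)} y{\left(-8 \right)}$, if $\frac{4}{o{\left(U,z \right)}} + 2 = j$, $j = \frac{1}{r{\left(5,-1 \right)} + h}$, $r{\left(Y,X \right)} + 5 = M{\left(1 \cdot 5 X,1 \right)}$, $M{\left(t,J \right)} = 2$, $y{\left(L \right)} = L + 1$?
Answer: $- \frac{104}{9} \approx -11.556$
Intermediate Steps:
$y{\left(L \right)} = 1 + L$
$r{\left(Y,X \right)} = -3$ ($r{\left(Y,X \right)} = -5 + 2 = -3$)
$j = - \frac{1}{4}$ ($j = \frac{1}{-3 - 1} = \frac{1}{-4} = - \frac{1}{4} \approx -0.25$)
$o{\left(U,z \right)} = - \frac{16}{9}$ ($o{\left(U,z \right)} = \frac{4}{-2 - \frac{1}{4}} = \frac{4}{- \frac{9}{4}} = 4 \left(- \frac{4}{9}\right) = - \frac{16}{9}$)
$-24 + o{\left(-4 + 2,4 \right)} y{\left(-8 \right)} = -24 - \frac{16 \left(1 - 8\right)}{9} = -24 - - \frac{112}{9} = -24 + \frac{112}{9} = - \frac{104}{9}$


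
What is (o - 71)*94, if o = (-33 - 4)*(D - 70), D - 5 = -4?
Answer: 233308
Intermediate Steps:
D = 1 (D = 5 - 4 = 1)
o = 2553 (o = (-33 - 4)*(1 - 70) = -37*(-69) = 2553)
(o - 71)*94 = (2553 - 71)*94 = 2482*94 = 233308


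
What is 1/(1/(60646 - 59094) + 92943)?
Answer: 1552/144247537 ≈ 1.0759e-5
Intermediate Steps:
1/(1/(60646 - 59094) + 92943) = 1/(1/1552 + 92943) = 1/(144247537/1552) = 1552/144247537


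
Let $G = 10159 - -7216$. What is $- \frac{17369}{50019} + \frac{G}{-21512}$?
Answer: $- \frac{1242722053}{1076008728} \approx -1.1549$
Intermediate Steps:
$G = 17375$ ($G = 10159 + 7216 = 17375$)
$- \frac{17369}{50019} + \frac{G}{-21512} = - \frac{17369}{50019} + \frac{17375}{-21512} = \left(-17369\right) \frac{1}{50019} + 17375 \left(- \frac{1}{21512}\right) = - \frac{17369}{50019} - \frac{17375}{21512} = - \frac{1242722053}{1076008728}$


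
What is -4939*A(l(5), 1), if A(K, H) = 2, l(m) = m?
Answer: -9878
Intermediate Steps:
-4939*A(l(5), 1) = -4939*2 = -9878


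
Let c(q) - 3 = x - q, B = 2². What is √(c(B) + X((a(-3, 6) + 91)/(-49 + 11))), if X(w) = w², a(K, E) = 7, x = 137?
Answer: √51497/19 ≈ 11.944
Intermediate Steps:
B = 4
c(q) = 140 - q (c(q) = 3 + (137 - q) = 140 - q)
√(c(B) + X((a(-3, 6) + 91)/(-49 + 11))) = √((140 - 1*4) + ((7 + 91)/(-49 + 11))²) = √((140 - 4) + (98/(-38))²) = √(136 + (98*(-1/38))²) = √(136 + (-49/19)²) = √(136 + 2401/361) = √(51497/361) = √51497/19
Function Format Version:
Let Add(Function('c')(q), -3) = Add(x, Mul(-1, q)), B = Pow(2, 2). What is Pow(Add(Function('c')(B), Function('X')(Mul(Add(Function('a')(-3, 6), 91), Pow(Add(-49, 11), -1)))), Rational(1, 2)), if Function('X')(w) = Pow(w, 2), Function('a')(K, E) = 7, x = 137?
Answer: Mul(Rational(1, 19), Pow(51497, Rational(1, 2))) ≈ 11.944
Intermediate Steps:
B = 4
Function('c')(q) = Add(140, Mul(-1, q)) (Function('c')(q) = Add(3, Add(137, Mul(-1, q))) = Add(140, Mul(-1, q)))
Pow(Add(Function('c')(B), Function('X')(Mul(Add(Function('a')(-3, 6), 91), Pow(Add(-49, 11), -1)))), Rational(1, 2)) = Pow(Add(Add(140, Mul(-1, 4)), Pow(Mul(Add(7, 91), Pow(Add(-49, 11), -1)), 2)), Rational(1, 2)) = Pow(Add(Add(140, -4), Pow(Mul(98, Pow(-38, -1)), 2)), Rational(1, 2)) = Pow(Add(136, Pow(Mul(98, Rational(-1, 38)), 2)), Rational(1, 2)) = Pow(Add(136, Pow(Rational(-49, 19), 2)), Rational(1, 2)) = Pow(Add(136, Rational(2401, 361)), Rational(1, 2)) = Pow(Rational(51497, 361), Rational(1, 2)) = Mul(Rational(1, 19), Pow(51497, Rational(1, 2)))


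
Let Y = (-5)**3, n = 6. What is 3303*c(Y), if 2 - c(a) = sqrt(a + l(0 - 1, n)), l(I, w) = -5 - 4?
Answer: 6606 - 3303*I*sqrt(134) ≈ 6606.0 - 38235.0*I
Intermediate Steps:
l(I, w) = -9
Y = -125
c(a) = 2 - sqrt(-9 + a) (c(a) = 2 - sqrt(a - 9) = 2 - sqrt(-9 + a))
3303*c(Y) = 3303*(2 - sqrt(-9 - 125)) = 3303*(2 - sqrt(-134)) = 3303*(2 - I*sqrt(134)) = 6606 - 3303*I*sqrt(134)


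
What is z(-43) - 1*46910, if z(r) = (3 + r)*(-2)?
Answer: -46830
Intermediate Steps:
z(r) = -6 - 2*r
z(-43) - 1*46910 = (-6 - 2*(-43)) - 1*46910 = (-6 + 86) - 46910 = 80 - 46910 = -46830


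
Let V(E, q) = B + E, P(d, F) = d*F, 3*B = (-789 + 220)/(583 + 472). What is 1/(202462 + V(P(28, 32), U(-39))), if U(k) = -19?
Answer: 3165/643627501 ≈ 4.9174e-6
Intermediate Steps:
B = -569/3165 (B = ((-789 + 220)/(583 + 472))/3 = (-569/1055)/3 = (-569*1/1055)/3 = (⅓)*(-569/1055) = -569/3165 ≈ -0.17978)
P(d, F) = F*d
V(E, q) = -569/3165 + E
1/(202462 + V(P(28, 32), U(-39))) = 1/(202462 + (-569/3165 + 32*28)) = 1/(202462 + (-569/3165 + 896)) = 1/(202462 + 2835271/3165) = 1/(643627501/3165) = 3165/643627501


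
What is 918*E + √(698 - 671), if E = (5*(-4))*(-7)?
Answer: 128520 + 3*√3 ≈ 1.2853e+5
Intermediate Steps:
E = 140 (E = -20*(-7) = 140)
918*E + √(698 - 671) = 918*140 + √(698 - 671) = 128520 + √27 = 128520 + 3*√3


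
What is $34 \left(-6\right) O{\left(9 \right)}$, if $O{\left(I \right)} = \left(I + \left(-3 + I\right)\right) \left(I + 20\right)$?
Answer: $-88740$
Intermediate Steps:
$O{\left(I \right)} = \left(-3 + 2 I\right) \left(20 + I\right)$
$34 \left(-6\right) O{\left(9 \right)} = 34 \left(-6\right) \left(-60 + 2 \cdot 9^{2} + 37 \cdot 9\right) = - 204 \left(-60 + 2 \cdot 81 + 333\right) = - 204 \left(-60 + 162 + 333\right) = \left(-204\right) 435 = -88740$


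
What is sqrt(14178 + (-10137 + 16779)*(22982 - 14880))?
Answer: sqrt(53827662) ≈ 7336.7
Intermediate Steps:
sqrt(14178 + (-10137 + 16779)*(22982 - 14880)) = sqrt(14178 + 6642*8102) = sqrt(14178 + 53813484) = sqrt(53827662)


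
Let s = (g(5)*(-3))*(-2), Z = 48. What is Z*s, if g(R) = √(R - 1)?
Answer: 576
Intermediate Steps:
g(R) = √(-1 + R)
s = 12 (s = (√(-1 + 5)*(-3))*(-2) = (√4*(-3))*(-2) = (2*(-3))*(-2) = -6*(-2) = 12)
Z*s = 48*12 = 576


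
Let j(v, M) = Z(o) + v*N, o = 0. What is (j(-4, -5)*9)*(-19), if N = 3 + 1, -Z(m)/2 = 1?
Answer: 3078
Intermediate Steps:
Z(m) = -2 (Z(m) = -2*1 = -2)
N = 4
j(v, M) = -2 + 4*v (j(v, M) = -2 + v*4 = -2 + 4*v)
(j(-4, -5)*9)*(-19) = ((-2 + 4*(-4))*9)*(-19) = ((-2 - 16)*9)*(-19) = -18*9*(-19) = -162*(-19) = 3078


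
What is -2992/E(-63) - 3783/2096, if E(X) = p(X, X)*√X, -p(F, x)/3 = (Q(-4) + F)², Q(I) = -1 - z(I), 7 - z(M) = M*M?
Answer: -3783/2096 - 272*I*√7/17325 ≈ -1.8049 - 0.041538*I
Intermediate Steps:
z(M) = 7 - M² (z(M) = 7 - M*M = 7 - M²)
Q(I) = -8 + I² (Q(I) = -1 - (7 - I²) = -1 + (-7 + I²) = -8 + I²)
p(F, x) = -3*(8 + F)² (p(F, x) = -3*((-8 + (-4)²) + F)² = -3*((-8 + 16) + F)² = -3*(8 + F)²)
E(X) = -3*√X*(8 + X)² (E(X) = (-3*(8 + X)²)*√X = -3*√X*(8 + X)²)
-2992/E(-63) - 3783/2096 = -2992*I*√7/(63*(8 - 63)²) - 3783/2096 = -2992*I*√7/190575 - 3783*1/2096 = -2992*I*√7/190575 - 3783/2096 = -272*I*√7/17325 - 3783/2096 = -3783/2096 - 272*I*√7/17325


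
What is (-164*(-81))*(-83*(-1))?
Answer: 1102572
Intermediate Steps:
(-164*(-81))*(-83*(-1)) = 13284*83 = 1102572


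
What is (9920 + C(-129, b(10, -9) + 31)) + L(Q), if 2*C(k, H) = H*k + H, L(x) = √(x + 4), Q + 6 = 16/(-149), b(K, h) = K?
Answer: 7296 + I*√46786/149 ≈ 7296.0 + 1.4517*I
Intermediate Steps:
Q = -910/149 (Q = -6 + 16/(-149) = -6 + 16*(-1/149) = -6 - 16/149 = -910/149 ≈ -6.1074)
L(x) = √(4 + x)
C(k, H) = H/2 + H*k/2 (C(k, H) = (H*k + H)/2 = (H + H*k)/2 = H/2 + H*k/2)
(9920 + C(-129, b(10, -9) + 31)) + L(Q) = (9920 + (10 + 31)*(1 - 129)/2) + √(4 - 910/149) = (9920 + (½)*41*(-128)) + √(-314/149) = (9920 - 2624) + I*√46786/149 = 7296 + I*√46786/149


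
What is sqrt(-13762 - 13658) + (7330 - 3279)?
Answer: 4051 + 2*I*sqrt(6855) ≈ 4051.0 + 165.59*I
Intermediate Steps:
sqrt(-13762 - 13658) + (7330 - 3279) = sqrt(-27420) + 4051 = 2*I*sqrt(6855) + 4051 = 4051 + 2*I*sqrt(6855)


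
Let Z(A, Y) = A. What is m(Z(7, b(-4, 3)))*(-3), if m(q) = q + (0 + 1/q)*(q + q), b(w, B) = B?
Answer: -27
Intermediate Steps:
m(q) = 2 + q (m(q) = q + (2*q)/q = q + 2 = 2 + q)
m(Z(7, b(-4, 3)))*(-3) = (2 + 7)*(-3) = 9*(-3) = -27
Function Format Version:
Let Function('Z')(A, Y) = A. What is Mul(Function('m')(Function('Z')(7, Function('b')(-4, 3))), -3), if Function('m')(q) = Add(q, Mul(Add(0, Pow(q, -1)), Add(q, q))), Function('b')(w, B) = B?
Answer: -27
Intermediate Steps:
Function('m')(q) = Add(2, q) (Function('m')(q) = Add(q, Mul(Pow(q, -1), Mul(2, q))) = Add(q, 2) = Add(2, q))
Mul(Function('m')(Function('Z')(7, Function('b')(-4, 3))), -3) = Mul(Add(2, 7), -3) = Mul(9, -3) = -27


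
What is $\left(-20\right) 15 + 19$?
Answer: $-281$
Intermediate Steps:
$\left(-20\right) 15 + 19 = -300 + 19 = -281$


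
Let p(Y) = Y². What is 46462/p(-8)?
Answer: 23231/32 ≈ 725.97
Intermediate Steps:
46462/p(-8) = 46462/((-8)²) = 46462/64 = 46462*(1/64) = 23231/32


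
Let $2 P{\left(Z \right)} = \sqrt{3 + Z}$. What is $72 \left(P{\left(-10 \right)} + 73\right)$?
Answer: $5256 + 36 i \sqrt{7} \approx 5256.0 + 95.247 i$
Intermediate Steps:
$P{\left(Z \right)} = \frac{\sqrt{3 + Z}}{2}$
$72 \left(P{\left(-10 \right)} + 73\right) = 72 \left(\frac{\sqrt{3 - 10}}{2} + 73\right) = 72 \left(\frac{\sqrt{-7}}{2} + 73\right) = 72 \left(\frac{i \sqrt{7}}{2} + 73\right) = 72 \left(73 + \frac{i \sqrt{7}}{2}\right) = 5256 + 36 i \sqrt{7}$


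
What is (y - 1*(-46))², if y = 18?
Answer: 4096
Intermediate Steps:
(y - 1*(-46))² = (18 - 1*(-46))² = (18 + 46)² = 64² = 4096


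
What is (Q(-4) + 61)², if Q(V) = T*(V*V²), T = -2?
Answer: 35721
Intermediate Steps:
Q(V) = -2*V³ (Q(V) = -2*V*V² = -2*V³)
(Q(-4) + 61)² = (-2*(-4)³ + 61)² = (-2*(-64) + 61)² = (128 + 61)² = 189² = 35721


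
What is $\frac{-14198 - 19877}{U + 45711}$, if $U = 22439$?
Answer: $- \frac{1}{2} \approx -0.5$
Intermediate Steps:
$\frac{-14198 - 19877}{U + 45711} = \frac{-14198 - 19877}{22439 + 45711} = - \frac{34075}{68150} = \left(-34075\right) \frac{1}{68150} = - \frac{1}{2}$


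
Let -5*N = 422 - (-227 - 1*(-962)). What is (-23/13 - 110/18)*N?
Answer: -288586/585 ≈ -493.31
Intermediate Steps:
N = 313/5 (N = -(422 - (-227 - 1*(-962)))/5 = -(422 - (-227 + 962))/5 = -(422 - 1*735)/5 = -(422 - 735)/5 = -1/5*(-313) = 313/5 ≈ 62.600)
(-23/13 - 110/18)*N = (-23/13 - 110/18)*(313/5) = (-23*1/13 - 110*1/18)*(313/5) = (-23/13 - 55/9)*(313/5) = -922/117*313/5 = -288586/585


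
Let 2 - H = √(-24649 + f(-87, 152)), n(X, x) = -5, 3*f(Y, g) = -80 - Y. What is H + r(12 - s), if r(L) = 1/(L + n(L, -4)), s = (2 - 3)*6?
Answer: 27/13 - 2*I*√55455/3 ≈ 2.0769 - 156.99*I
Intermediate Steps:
f(Y, g) = -80/3 - Y/3 (f(Y, g) = (-80 - Y)/3 = -80/3 - Y/3)
s = -6 (s = -1*6 = -6)
H = 2 - 2*I*√55455/3 (H = 2 - √(-24649 + (-80/3 - ⅓*(-87))) = 2 - √(-24649 + (-80/3 + 29)) = 2 - √(-24649 + 7/3) = 2 - √(-73940/3) = 2 - 2*I*√55455/3 ≈ 2.0 - 156.99*I)
r(L) = 1/(-5 + L) (r(L) = 1/(L - 5) = 1/(-5 + L))
H + r(12 - s) = (2 - 2*I*√55455/3) + 1/(-5 + (12 - 1*(-6))) = (2 - 2*I*√55455/3) + 1/(-5 + (12 + 6)) = (2 - 2*I*√55455/3) + 1/(-5 + 18) = (2 - 2*I*√55455/3) + 1/13 = 27/13 - 2*I*√55455/3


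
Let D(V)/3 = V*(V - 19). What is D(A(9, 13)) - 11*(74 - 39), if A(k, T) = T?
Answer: -619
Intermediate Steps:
D(V) = 3*V*(-19 + V) (D(V) = 3*(V*(V - 19)) = 3*(V*(-19 + V)) = 3*V*(-19 + V))
D(A(9, 13)) - 11*(74 - 39) = 3*13*(-19 + 13) - 11*(74 - 39) = 3*13*(-6) - 11*35 = -234 - 1*385 = -234 - 385 = -619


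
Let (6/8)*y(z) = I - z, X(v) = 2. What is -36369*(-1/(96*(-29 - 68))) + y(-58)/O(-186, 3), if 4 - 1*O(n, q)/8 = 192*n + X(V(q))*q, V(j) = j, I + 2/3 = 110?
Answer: -1947715933/498797280 ≈ -3.9048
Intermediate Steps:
I = 328/3 (I = -⅔ + 110 = 328/3 ≈ 109.33)
O(n, q) = 32 - 1536*n - 16*q (O(n, q) = 32 - 8*(192*n + 2*q) = 32 - 8*(2*q + 192*n) = 32 + (-1536*n - 16*q) = 32 - 1536*n - 16*q)
y(z) = 1312/9 - 4*z/3 (y(z) = 4*(328/3 - z)/3 = 1312/9 - 4*z/3)
-36369*(-1/(96*(-29 - 68))) + y(-58)/O(-186, 3) = -36369*(-1/(96*(-29 - 68))) + (1312/9 - 4/3*(-58))/(32 - 1536*(-186) - 16*3) = -36369/((-97*(-96))) + (1312/9 + 232/3)/(32 + 285696 - 48) = -36369/9312 + (2008/9)/285680 = -36369*1/9312 + (2008/9)*(1/285680) = -12123/3104 + 251/321390 = -1947715933/498797280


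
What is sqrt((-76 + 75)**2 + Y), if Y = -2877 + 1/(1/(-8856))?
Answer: 2*I*sqrt(2933) ≈ 108.31*I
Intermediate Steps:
Y = -11733 (Y = -2877 + 1/(-1/8856) = -2877 - 8856 = -11733)
sqrt((-76 + 75)**2 + Y) = sqrt((-76 + 75)**2 - 11733) = sqrt((-1)**2 - 11733) = sqrt(1 - 11733) = sqrt(-11732) = 2*I*sqrt(2933)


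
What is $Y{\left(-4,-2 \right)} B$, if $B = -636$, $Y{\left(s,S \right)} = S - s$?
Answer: $-1272$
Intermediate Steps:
$Y{\left(-4,-2 \right)} B = \left(-2 - -4\right) \left(-636\right) = \left(-2 + 4\right) \left(-636\right) = 2 \left(-636\right) = -1272$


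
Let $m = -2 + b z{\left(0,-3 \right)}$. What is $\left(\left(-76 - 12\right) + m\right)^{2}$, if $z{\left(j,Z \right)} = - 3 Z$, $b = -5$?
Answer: $18225$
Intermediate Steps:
$m = -47$ ($m = -2 - 5 \left(\left(-3\right) \left(-3\right)\right) = -2 - 45 = -47$)
$\left(\left(-76 - 12\right) + m\right)^{2} = \left(\left(-76 - 12\right) - 47\right)^{2} = \left(-88 - 47\right)^{2} = \left(-135\right)^{2} = 18225$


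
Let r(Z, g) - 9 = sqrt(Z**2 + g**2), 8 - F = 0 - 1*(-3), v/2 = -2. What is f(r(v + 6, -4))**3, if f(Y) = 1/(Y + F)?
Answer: 7/10648 - 19*sqrt(5)/85184 ≈ 0.00015865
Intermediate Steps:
v = -4 (v = 2*(-2) = -4)
F = 5 (F = 8 - (0 - 1*(-3)) = 8 - (0 + 3) = 8 - 1*3 = 8 - 3 = 5)
r(Z, g) = 9 + sqrt(Z**2 + g**2)
f(Y) = 1/(5 + Y) (f(Y) = 1/(Y + 5) = 1/(5 + Y))
f(r(v + 6, -4))**3 = (1/(5 + (9 + sqrt((-4 + 6)**2 + (-4)**2))))**3 = (1/(5 + (9 + sqrt(2**2 + 16))))**3 = (1/(5 + (9 + sqrt(4 + 16))))**3 = (1/(5 + (9 + sqrt(20))))**3 = (1/(5 + (9 + 2*sqrt(5))))**3 = (1/(14 + 2*sqrt(5)))**3 = (14 + 2*sqrt(5))**(-3)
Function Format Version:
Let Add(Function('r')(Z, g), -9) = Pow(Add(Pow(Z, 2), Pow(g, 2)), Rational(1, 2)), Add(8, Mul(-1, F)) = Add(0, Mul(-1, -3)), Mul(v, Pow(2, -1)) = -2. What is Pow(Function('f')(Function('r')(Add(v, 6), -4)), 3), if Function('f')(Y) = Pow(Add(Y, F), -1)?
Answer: Add(Rational(7, 10648), Mul(Rational(-19, 85184), Pow(5, Rational(1, 2)))) ≈ 0.00015865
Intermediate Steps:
v = -4 (v = Mul(2, -2) = -4)
F = 5 (F = Add(8, Mul(-1, Add(0, Mul(-1, -3)))) = Add(8, Mul(-1, Add(0, 3))) = Add(8, Mul(-1, 3)) = Add(8, -3) = 5)
Function('r')(Z, g) = Add(9, Pow(Add(Pow(Z, 2), Pow(g, 2)), Rational(1, 2)))
Function('f')(Y) = Pow(Add(5, Y), -1) (Function('f')(Y) = Pow(Add(Y, 5), -1) = Pow(Add(5, Y), -1))
Pow(Function('f')(Function('r')(Add(v, 6), -4)), 3) = Pow(Pow(Add(5, Add(9, Pow(Add(Pow(Add(-4, 6), 2), Pow(-4, 2)), Rational(1, 2)))), -1), 3) = Pow(Pow(Add(5, Add(9, Pow(Add(Pow(2, 2), 16), Rational(1, 2)))), -1), 3) = Pow(Pow(Add(5, Add(9, Pow(Add(4, 16), Rational(1, 2)))), -1), 3) = Pow(Pow(Add(5, Add(9, Pow(20, Rational(1, 2)))), -1), 3) = Pow(Pow(Add(5, Add(9, Mul(2, Pow(5, Rational(1, 2))))), -1), 3) = Pow(Pow(Add(14, Mul(2, Pow(5, Rational(1, 2)))), -1), 3) = Pow(Add(14, Mul(2, Pow(5, Rational(1, 2)))), -3)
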